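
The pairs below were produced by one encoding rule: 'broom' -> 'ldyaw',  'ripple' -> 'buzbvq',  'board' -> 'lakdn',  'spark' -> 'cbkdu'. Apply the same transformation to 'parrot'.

zmbdyf

The shifts repeat in a cycle of length 2: positions 0,1,… shift by +10, +12, then the pattern repeats.
On parrot: p+10=z, a+12=m, r+10=b, r+12=d, o+10=y, t+12=f.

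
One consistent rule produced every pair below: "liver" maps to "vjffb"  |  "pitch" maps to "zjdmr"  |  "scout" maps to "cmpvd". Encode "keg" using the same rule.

ufq

The shift depends on letter class: consonant l→v is +10, but vowel i→j is +1. The rule splits by letter class: vowels +1, consonants +10.
On keg: k(cons)+10=u, e(vowel)+1=f, g(cons)+10=q.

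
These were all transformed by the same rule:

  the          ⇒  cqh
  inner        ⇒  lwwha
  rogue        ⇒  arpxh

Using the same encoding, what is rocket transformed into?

arlthc

The shift depends on letter class: consonant t→c is +9, but vowel e→h is +3. Two shifts are in play — +3 for a/e/i/o/u, +9 for every other letter.
Applying it to rocket: r(cons)+9=a, o(vowel)+3=r, c(cons)+9=l, k(cons)+9=t, e(vowel)+3=h, t(cons)+9=c.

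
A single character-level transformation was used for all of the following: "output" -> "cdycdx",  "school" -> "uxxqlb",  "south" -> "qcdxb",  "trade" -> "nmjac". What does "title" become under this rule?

nucrc

Read the word backwards and shift each letter +9.
On title: reverse → eltit; then shift: e+9=n, l+9=u, t+9=c, i+9=r, t+9=c.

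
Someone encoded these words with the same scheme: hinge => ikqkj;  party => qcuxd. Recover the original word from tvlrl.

The shift increases by 1 at each position, starting from +1: 1, 2, 3, ….
Reversing it on tvlrl: t−1=s, v−2=t, l−3=i, r−4=n, l−5=g.

sting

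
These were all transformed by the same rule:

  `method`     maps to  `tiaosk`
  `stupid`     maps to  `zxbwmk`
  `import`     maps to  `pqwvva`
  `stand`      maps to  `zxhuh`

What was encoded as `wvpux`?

print

Shifts by position in method: pos 0: m→t (+7), pos 1: e→i (+4), pos 2: t→a (+7), pos 3: h→o (+7), pos 4: o→s (+4), pos 5: d→k (+7) — repeating every 3. A repeating key of period 3 is used — shifts +7, +4, +7 over and over.
Decoding wvpux: w−7=p, v−4=r, p−7=i, u−7=n, x−4=t.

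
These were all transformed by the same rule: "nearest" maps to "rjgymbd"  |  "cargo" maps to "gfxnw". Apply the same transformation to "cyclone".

gdiswwo

In nearest: n→r is +4, e→j is +5, a→g is +6, r→y is +7 — the shift increases by 1 each position. Letter i (0-indexed) is shifted by i+4, so successive shifts are 4, 5, 6, ….
On cyclone: c+4=g, y+5=d, c+6=i, l+7=s, o+8=w, n+9=w, e+10=o.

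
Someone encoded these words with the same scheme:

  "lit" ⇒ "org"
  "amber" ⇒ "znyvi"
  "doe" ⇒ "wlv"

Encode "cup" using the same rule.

Letters are reflected about the middle of the alphabet (position → 25−position): Atbash.
For cup: c↔x, u↔f, p↔k.

xfk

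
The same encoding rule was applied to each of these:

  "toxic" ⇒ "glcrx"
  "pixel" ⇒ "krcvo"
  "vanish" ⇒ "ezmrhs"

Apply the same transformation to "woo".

Letters are reflected about the middle of the alphabet (position → 25−position): Atbash.
Applying it to woo: w↔d, o↔l, o↔l.

dll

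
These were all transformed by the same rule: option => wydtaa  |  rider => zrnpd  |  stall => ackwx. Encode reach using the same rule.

In option: o→w is +8, p→y is +9, t→d is +10, i→t is +11 — the shift increases by 1 each position. The shift increases by 1 at each position, starting from +8: 8, 9, 10, ….
On reach: r+8=z, e+9=n, a+10=k, c+11=n, h+12=t.

znknt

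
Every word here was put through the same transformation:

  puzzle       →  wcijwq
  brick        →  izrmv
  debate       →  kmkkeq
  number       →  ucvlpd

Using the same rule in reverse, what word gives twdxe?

Each letter shifts forward by (position + 7), i.e. 7, 8, 9, … — the shift grows by one for each successive letter.
Undoing it on twdxe: t−7=m, w−8=o, d−9=u, x−10=n, e−11=t.

mount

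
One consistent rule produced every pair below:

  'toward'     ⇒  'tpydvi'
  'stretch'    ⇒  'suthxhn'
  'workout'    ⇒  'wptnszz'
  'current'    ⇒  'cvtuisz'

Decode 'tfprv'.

Letter i (0-indexed) is shifted by i+0, so successive shifts are 0, 1, 2, ….
Decoding tfprv: t−0=t, f−1=e, p−2=n, r−3=o, v−4=r.

tenor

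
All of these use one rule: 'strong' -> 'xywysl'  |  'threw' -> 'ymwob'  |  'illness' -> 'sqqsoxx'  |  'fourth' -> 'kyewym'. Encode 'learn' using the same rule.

qokws

The shift depends on letter class: consonant s→x is +5, but vowel o→y is +10. The rule splits by letter class: vowels +10, consonants +5.
Applying it to learn: l(cons)+5=q, e(vowel)+10=o, a(vowel)+10=k, r(cons)+5=w, n(cons)+5=s.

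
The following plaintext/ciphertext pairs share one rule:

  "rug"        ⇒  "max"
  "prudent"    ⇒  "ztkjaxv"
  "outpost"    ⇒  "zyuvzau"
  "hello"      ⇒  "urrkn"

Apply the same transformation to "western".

txkzykc

The output letters match the input read backwards, each shifted +6: rug reversed is gur. Read the word backwards and shift each letter +6.
Applying it to western: reverse → nretsew; then shift: n+6=t, r+6=x, e+6=k, t+6=z, s+6=y, e+6=k, w+6=c.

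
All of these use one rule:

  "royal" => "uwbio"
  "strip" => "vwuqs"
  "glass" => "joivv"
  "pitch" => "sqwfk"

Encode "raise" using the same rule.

The shift depends on letter class: consonant r→u is +3, but vowel o→w is +8. Vowels shift forward by 8 and consonants shift forward by 3.
For raise: r(cons)+3=u, a(vowel)+8=i, i(vowel)+8=q, s(cons)+3=v, e(vowel)+8=m.

uiqvm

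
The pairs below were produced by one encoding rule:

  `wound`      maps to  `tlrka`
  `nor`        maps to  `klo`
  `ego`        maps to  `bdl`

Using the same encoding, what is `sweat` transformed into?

Compare letters: w→t is +23, o→l is +23, u→r is +23 — a constant shift. Every letter moves 23 places later in the alphabet, wrapping around z→a.
Applying it to sweat: s+23=p, w+23=t, e+23=b, a+23=x, t+23=q.

ptbxq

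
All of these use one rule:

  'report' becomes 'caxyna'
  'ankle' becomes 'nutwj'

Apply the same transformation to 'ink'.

twr

The output letters match the input read backwards, each shifted +9: report reversed is troper. The word is reversed, then every letter is shifted forward by 9.
On ink: reverse → kni; then shift: k+9=t, n+9=w, i+9=r.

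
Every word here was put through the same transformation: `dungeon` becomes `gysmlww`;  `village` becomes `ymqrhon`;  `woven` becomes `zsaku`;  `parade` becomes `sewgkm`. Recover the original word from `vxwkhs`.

streak

The shift increases by 1 at each position, starting from +3: 3, 4, 5, ….
Undoing it on vxwkhs: v−3=s, x−4=t, w−5=r, k−6=e, h−7=a, s−8=k.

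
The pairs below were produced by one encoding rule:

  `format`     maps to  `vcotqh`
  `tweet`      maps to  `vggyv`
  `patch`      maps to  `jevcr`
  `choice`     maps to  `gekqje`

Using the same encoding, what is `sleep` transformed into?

rggnu

The output letters match the input read backwards, each shifted +2: format reversed is tamrof. The word is reversed, then every letter is shifted forward by 2.
On sleep: reverse → peels; then shift: p+2=r, e+2=g, e+2=g, l+2=n, s+2=u.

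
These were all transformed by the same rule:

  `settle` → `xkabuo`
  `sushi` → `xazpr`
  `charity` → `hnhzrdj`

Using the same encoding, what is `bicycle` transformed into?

Letter i (0-indexed) is shifted by i+5, so successive shifts are 5, 6, 7, ….
Applying it to bicycle: b+5=g, i+6=o, c+7=j, y+8=g, c+9=l, l+10=v, e+11=p.

gojglvp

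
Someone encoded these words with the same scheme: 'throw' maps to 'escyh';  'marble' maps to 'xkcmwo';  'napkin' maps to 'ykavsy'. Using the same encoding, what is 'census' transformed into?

noyded

The shift depends on letter class: consonant t→e is +11, but vowel o→y is +10. Two shifts are in play — +10 for a/e/i/o/u, +11 for every other letter.
Applying it to census: c(cons)+11=n, e(vowel)+10=o, n(cons)+11=y, s(cons)+11=d, u(vowel)+10=e, s(cons)+11=d.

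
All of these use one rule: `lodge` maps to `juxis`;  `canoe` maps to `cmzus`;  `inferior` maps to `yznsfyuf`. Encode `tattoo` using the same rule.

vmvvuu

Treating letters as 0–25, the rule is x ↦ 21x + 12 (mod 26).
For tattoo: t(19)→21·19+12≡21=v; a(0)→21·0+12≡12=m; t(19)→21·19+12≡21=v; t(19)→21·19+12≡21=v; o(14)→21·14+12≡20=u; o(14)→21·14+12≡20=u (all mod 26).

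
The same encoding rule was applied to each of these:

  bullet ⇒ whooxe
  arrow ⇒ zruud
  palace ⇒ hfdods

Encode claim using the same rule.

pldof

The output letters match the input read backwards, each shifted +3: bullet reversed is tellub. The word is reversed, then every letter is shifted forward by 3.
On claim: reverse → mialc; then shift: m+3=p, i+3=l, a+3=d, l+3=o, c+3=f.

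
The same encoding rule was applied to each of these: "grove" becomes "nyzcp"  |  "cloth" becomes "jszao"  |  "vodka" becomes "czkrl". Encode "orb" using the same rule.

The rule splits by letter class: vowels +11, consonants +7.
Applying it to orb: o(vowel)+11=z, r(cons)+7=y, b(cons)+7=i.

zyi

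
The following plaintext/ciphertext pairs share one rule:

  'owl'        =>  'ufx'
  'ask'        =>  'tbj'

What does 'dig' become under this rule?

prm

The word is reversed, then every letter is shifted forward by 9.
On dig: reverse → gid; then shift: g+9=p, i+9=r, d+9=m.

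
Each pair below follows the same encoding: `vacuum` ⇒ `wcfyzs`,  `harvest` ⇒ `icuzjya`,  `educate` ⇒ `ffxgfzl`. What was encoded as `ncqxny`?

mantis

In vacuum: v→w is +1, a→c is +2, c→f is +3, u→y is +4 — the shift increases by 1 each position. Letter i (0-indexed) is shifted by i+1, so successive shifts are 1, 2, 3, ….
Undoing it on ncqxny: n−1=m, c−2=a, q−3=n, x−4=t, n−5=i, y−6=s.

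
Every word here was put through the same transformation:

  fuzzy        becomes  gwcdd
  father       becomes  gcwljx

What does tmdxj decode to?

skate

In fuzzy: f→g is +1, u→w is +2, z→c is +3, z→d is +4 — the shift increases by 1 each position. The shift increases by 1 at each position, starting from +1: 1, 2, 3, ….
Undoing it on tmdxj: t−1=s, m−2=k, d−3=a, x−4=t, j−5=e.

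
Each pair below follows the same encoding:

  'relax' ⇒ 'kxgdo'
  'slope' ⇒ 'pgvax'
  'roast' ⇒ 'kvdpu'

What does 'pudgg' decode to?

r(17)→k(10) and e(4)→x(23) fit y≡5x+3 (mod 26); the inverse of 5 mod 26 is 21. Each letter's alphabet position (a=0..z=25) is mapped through 5·x+3 mod 26 — an affine cipher.
Decoding pudgg: p(15)→21·(15−3)≡18=s; u(20)→21·(20−3)≡19=t; d(3)→21·(3−3)≡0=a; g(6)→21·(6−3)≡11=l; g(6)→21·(6−3)≡11=l (all mod 26).

stall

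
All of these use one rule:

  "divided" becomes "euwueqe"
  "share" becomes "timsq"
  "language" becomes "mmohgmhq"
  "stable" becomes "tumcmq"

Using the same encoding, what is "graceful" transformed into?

The shift depends on letter class: consonant d→e is +1, but vowel i→u is +12. Two shifts are in play — +12 for a/e/i/o/u, +1 for every other letter.
On graceful: g(cons)+1=h, r(cons)+1=s, a(vowel)+12=m, c(cons)+1=d, e(vowel)+12=q, f(cons)+1=g, u(vowel)+12=g, l(cons)+1=m.

hsmdqggm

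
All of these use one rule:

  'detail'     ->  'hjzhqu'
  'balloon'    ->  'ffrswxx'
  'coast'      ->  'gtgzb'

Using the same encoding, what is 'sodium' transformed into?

wtjpcv

In detail: d→h is +4, e→j is +5, t→z is +6, a→h is +7 — the shift increases by 1 each position. The shift increases by 1 at each position, starting from +4: 4, 5, 6, ….
Applying it to sodium: s+4=w, o+5=t, d+6=j, i+7=p, u+8=c, m+9=v.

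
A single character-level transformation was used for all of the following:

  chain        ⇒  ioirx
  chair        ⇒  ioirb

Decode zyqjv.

trial

In chain: c→i is +6, h→o is +7, a→i is +8, i→r is +9 — the shift increases by 1 each position. The shift increases by 1 at each position, starting from +6: 6, 7, 8, ….
Decoding zyqjv: z−6=t, y−7=r, q−8=i, j−9=a, v−10=l.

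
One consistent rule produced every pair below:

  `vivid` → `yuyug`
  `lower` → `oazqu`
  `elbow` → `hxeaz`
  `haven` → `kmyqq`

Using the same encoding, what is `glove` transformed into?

jxrhh

A repeating key of period 2 is used — shifts +3, +12 over and over.
Applying it to glove: g+3=j, l+12=x, o+3=r, v+12=h, e+3=h.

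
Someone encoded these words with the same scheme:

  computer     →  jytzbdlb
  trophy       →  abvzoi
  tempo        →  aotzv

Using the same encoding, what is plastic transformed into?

wvhcasj

Shifts by position in computer: pos 0: c→j (+7), pos 1: o→y (+10), pos 2: m→t (+7), pos 3: p→z (+10) — repeating every 2. It's a Vigenère-style cipher with numeric key [7,10]: position i shifts by key[i mod 2].
Applying it to plastic: p+7=w, l+10=v, a+7=h, s+10=c, t+7=a, i+10=s, c+7=j.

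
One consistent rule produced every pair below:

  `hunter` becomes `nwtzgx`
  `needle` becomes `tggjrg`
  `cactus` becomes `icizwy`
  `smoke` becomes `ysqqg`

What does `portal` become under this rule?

vqxzcr

Two shifts are in play — +2 for a/e/i/o/u, +6 for every other letter.
Applying it to portal: p(cons)+6=v, o(vowel)+2=q, r(cons)+6=x, t(cons)+6=z, a(vowel)+2=c, l(cons)+6=r.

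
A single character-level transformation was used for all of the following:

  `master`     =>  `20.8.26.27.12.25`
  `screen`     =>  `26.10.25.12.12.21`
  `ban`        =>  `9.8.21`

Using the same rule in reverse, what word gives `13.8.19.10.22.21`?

falcon

The number is (letter's place in the alphabet, a=1) + 7.
Undoing it on 13.8.19.10.22.21: 13→(13−7)÷1=6=f, 8→(8−7)÷1=1=a, 19→(19−7)÷1=12=l, 10→(10−7)÷1=3=c, 22→(22−7)÷1=15=o, 21→(21−7)÷1=14=n.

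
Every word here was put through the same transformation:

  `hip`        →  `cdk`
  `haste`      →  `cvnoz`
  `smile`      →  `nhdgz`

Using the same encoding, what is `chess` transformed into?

xcznn

Compare letters: h→c is +21, i→d is +21, p→k is +21 — a constant shift. Every letter moves 21 places later in the alphabet, wrapping around z→a.
Applying it to chess: c+21=x, h+21=c, e+21=z, s+21=n, s+21=n.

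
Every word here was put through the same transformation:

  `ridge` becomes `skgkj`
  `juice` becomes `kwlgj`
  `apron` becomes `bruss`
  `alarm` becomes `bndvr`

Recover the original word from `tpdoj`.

Letter i (0-indexed) is shifted by i+1, so successive shifts are 1, 2, 3, ….
Decoding tpdoj: t−1=s, p−2=n, d−3=a, o−4=k, j−5=e.

snake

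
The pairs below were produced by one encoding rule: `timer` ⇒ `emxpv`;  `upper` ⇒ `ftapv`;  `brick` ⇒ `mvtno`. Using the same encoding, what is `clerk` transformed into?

nppco

Shifts by position in timer: pos 0: t→e (+11), pos 1: i→m (+4), pos 2: m→x (+11), pos 3: e→p (+11), pos 4: r→v (+4) — repeating every 3. The shifts repeat in a cycle of length 3: positions 0,1,… shift by +11, +4, +11, then the pattern repeats.
Applying it to clerk: c+11=n, l+4=p, e+11=p, r+11=c, k+4=o.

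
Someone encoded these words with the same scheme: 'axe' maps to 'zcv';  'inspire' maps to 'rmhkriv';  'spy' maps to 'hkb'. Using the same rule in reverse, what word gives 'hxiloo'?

Each pair mirrors across the alphabet (a↔z, x↔c, e↔v): positions sum to 25. Each letter is replaced by its mirror in the alphabet: a↔z, b↔y, c↔x, and so on (the Atbash cipher).
Undoing it on hxiloo: h↔s, x↔c, i↔r, l↔o, o↔l, o↔l.

scroll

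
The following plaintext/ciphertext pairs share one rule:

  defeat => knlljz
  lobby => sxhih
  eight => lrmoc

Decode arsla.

Shifts by position in defeat: pos 0: d→k (+7), pos 1: e→n (+9), pos 2: f→l (+6), pos 3: e→l (+7), pos 4: a→j (+9), pos 5: t→z (+6) — repeating every 3. It's a Vigenère-style cipher with numeric key [7,9,6]: position i shifts by key[i mod 3].
Undoing it on arsla: a−7=t, r−9=i, s−6=m, l−7=e, a−9=r.

timer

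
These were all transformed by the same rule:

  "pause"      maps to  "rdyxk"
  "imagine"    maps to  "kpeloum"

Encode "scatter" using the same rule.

In pause: p→r is +2, a→d is +3, u→y is +4, s→x is +5 — the shift increases by 1 each position. The shift increases by 1 at each position, starting from +2: 2, 3, 4, ….
On scatter: s+2=u, c+3=f, a+4=e, t+5=y, t+6=z, e+7=l, r+8=z.

ufeyzlz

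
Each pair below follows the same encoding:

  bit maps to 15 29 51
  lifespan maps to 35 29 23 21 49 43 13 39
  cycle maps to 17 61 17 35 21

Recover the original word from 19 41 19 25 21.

dodge

b(#2)→15 and i(#9)→29: differences scale by 2, so n = 2·pos + 11. Each letter becomes 2×(its alphabet position, a=1..z=26) + 11.
Decoding 19 41 19 25 21: 19→(19−11)÷2=4=d, 41→(41−11)÷2=15=o, 19→(19−11)÷2=4=d, 25→(25−11)÷2=7=g, 21→(21−11)÷2=5=e.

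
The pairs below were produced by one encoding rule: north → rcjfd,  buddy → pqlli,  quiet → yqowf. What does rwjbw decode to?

Each letter's alphabet position (a=0..z=25) is mapped through 11·x+4 mod 26 — an affine cipher.
Decoding rwjbw: r(17)→19·(17−4)≡13=n; w(22)→19·(22−4)≡4=e; j(9)→19·(9−4)≡17=r; b(1)→19·(1−4)≡21=v; w(22)→19·(22−4)≡4=e (all mod 26).

nerve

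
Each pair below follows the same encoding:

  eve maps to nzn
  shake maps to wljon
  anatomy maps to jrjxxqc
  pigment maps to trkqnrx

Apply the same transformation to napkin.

The shift depends on letter class: consonant v→z is +4, but vowel e→n is +9. Vowels shift forward by 9 and consonants shift forward by 4.
Applying it to napkin: n(cons)+4=r, a(vowel)+9=j, p(cons)+4=t, k(cons)+4=o, i(vowel)+9=r, n(cons)+4=r.

rjtorr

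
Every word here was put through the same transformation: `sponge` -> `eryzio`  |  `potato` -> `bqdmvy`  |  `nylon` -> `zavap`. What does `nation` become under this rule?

A repeating key of period 3 is used — shifts +12, +2, +10 over and over.
For nation: n+12=z, a+2=c, t+10=d, i+12=u, o+2=q, n+10=x.

zcduqx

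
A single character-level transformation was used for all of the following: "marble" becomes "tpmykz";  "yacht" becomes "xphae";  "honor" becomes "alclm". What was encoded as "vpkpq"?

m(12)→t(19) and a(0)→p(15) fit y≡9x+15 (mod 26); the inverse of 9 mod 26 is 3. Treating letters as 0–25, the rule is x ↦ 9x + 15 (mod 26).
Reversing it on vpkpq: v(21)→3·(21−15)≡18=s; p(15)→3·(15−15)≡0=a; k(10)→3·(10−15)≡11=l; p(15)→3·(15−15)≡0=a; q(16)→3·(16−15)≡3=d (all mod 26).

salad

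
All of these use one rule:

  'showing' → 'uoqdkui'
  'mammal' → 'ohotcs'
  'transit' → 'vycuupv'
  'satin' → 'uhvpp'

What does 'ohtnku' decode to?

The shifts repeat in a cycle of length 2: positions 0,1,… shift by +2, +7, then the pattern repeats.
Decoding ohtnku: o−2=m, h−7=a, t−2=r, n−7=g, k−2=i, u−7=n.

margin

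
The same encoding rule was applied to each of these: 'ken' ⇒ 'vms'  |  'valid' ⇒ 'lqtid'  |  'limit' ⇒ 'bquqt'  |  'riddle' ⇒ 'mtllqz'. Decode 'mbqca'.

suite

The output letters match the input read backwards, each shifted +8: ken reversed is nek. The word is reversed, then every letter is shifted forward by 8.
Undoing it on mbqca: shift back: m−8=e, b−8=t, q−8=i, c−8=u, a−8=s → etius; then reverse → suite.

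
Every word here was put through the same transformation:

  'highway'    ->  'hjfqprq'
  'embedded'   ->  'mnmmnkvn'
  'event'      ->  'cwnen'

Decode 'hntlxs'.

The word is reversed, then every letter is shifted forward by 9.
Undoing it on hntlxs: shift back: h−9=y, n−9=e, t−9=k, l−9=c, x−9=o, s−9=j → yekcoj; then reverse → jockey.

jockey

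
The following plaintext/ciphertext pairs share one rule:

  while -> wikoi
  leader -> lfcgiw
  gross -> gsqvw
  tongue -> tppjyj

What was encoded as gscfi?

In while: w→w is +0, h→i is +1, i→k is +2, l→o is +3 — the shift increases by 1 each position. Each letter shifts forward by its position index (0, 1, 2, …) — the shift grows by one for each successive letter.
Reversing it on gscfi: g−0=g, s−1=r, c−2=a, f−3=c, i−4=e.

grace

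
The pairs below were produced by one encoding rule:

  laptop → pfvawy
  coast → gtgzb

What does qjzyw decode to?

metro

In laptop: l→p is +4, a→f is +5, p→v is +6, t→a is +7 — the shift increases by 1 each position. The shift increases by 1 at each position, starting from +4: 4, 5, 6, ….
Reversing it on qjzyw: q−4=m, j−5=e, z−6=t, y−7=r, w−8=o.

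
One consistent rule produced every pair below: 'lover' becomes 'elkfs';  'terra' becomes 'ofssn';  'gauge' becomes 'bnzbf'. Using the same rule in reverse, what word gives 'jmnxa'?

chain

l(11)→e(4) and o(14)→l(11) fit y≡11x+13 (mod 26); the inverse of 11 mod 26 is 19. Each letter's alphabet position (a=0..z=25) is mapped through 11·x+13 mod 26 — an affine cipher.
Undoing it on jmnxa: j(9)→19·(9−13)≡2=c; m(12)→19·(12−13)≡7=h; n(13)→19·(13−13)≡0=a; x(23)→19·(23−13)≡8=i; a(0)→19·(0−13)≡13=n (all mod 26).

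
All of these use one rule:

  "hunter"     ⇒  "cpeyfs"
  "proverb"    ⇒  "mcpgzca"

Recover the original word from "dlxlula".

Two steps: reverse the string, then apply a Caesar shift of +11.
Decoding dlxlula: shift back: d−11=s, l−11=a, x−11=m, l−11=a, u−11=j, l−11=a, a−11=p → samajap; then reverse → pajamas.

pajamas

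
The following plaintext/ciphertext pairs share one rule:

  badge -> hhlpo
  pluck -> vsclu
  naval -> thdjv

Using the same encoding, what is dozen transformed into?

In badge: b→h is +6, a→h is +7, d→l is +8, g→p is +9 — the shift increases by 1 each position. Letter i (0-indexed) is shifted by i+6, so successive shifts are 6, 7, 8, ….
For dozen: d+6=j, o+7=v, z+8=h, e+9=n, n+10=x.

jvhnx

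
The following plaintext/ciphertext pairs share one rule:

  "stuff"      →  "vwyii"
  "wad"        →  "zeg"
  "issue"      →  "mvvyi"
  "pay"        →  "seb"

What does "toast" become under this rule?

wsevw

The shift depends on letter class: consonant s→v is +3, but vowel u→y is +4. Two shifts are in play — +4 for a/e/i/o/u, +3 for every other letter.
Applying it to toast: t(cons)+3=w, o(vowel)+4=s, a(vowel)+4=e, s(cons)+3=v, t(cons)+3=w.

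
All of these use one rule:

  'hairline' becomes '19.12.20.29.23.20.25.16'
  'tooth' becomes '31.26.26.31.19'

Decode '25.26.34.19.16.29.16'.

nowhere

h is letter #8 and maps to 19: an offset of 11. Each letter is replaced by its alphabet position (a=1..z=26) + 11.
Decoding 25.26.34.19.16.29.16: 25→(25−11)÷1=14=n, 26→(26−11)÷1=15=o, 34→(34−11)÷1=23=w, 19→(19−11)÷1=8=h, 16→(16−11)÷1=5=e, 29→(29−11)÷1=18=r, 16→(16−11)÷1=5=e.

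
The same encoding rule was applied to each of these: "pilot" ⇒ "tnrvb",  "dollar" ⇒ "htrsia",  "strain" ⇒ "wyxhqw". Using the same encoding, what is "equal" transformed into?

ivaht

In pilot: p→t is +4, i→n is +5, l→r is +6, o→v is +7 — the shift increases by 1 each position. Letter i (0-indexed) is shifted by i+4, so successive shifts are 4, 5, 6, ….
For equal: e+4=i, q+5=v, u+6=a, a+7=h, l+8=t.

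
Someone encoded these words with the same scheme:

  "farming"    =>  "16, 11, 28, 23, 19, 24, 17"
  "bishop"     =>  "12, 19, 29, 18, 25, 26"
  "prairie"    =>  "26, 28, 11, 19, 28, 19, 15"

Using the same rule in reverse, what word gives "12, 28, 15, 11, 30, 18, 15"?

breathe

f is letter #6 and maps to 16: an offset of 10. Each letter is replaced by its alphabet position (a=1..z=26) + 10.
Undoing it on 12, 28, 15, 11, 30, 18, 15: 12→(12−10)÷1=2=b, 28→(28−10)÷1=18=r, 15→(15−10)÷1=5=e, 11→(11−10)÷1=1=a, 30→(30−10)÷1=20=t, 18→(18−10)÷1=8=h, 15→(15−10)÷1=5=e.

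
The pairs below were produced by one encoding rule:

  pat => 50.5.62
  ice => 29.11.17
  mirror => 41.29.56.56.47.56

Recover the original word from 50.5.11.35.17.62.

packet

Each letter becomes 3×(its alphabet position, a=1..z=26) + 2.
Undoing it on 50.5.11.35.17.62: 50→(50−2)÷3=16=p, 5→(5−2)÷3=1=a, 11→(11−2)÷3=3=c, 35→(35−2)÷3=11=k, 17→(17−2)÷3=5=e, 62→(62−2)÷3=20=t.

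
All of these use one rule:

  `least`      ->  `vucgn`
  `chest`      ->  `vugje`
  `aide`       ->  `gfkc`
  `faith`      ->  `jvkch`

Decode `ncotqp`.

Two steps: reverse the string, then apply a Caesar shift of +2.
Decoding ncotqp: shift back: n−2=l, c−2=a, o−2=m, t−2=r, q−2=o, p−2=n → lamron; then reverse → normal.

normal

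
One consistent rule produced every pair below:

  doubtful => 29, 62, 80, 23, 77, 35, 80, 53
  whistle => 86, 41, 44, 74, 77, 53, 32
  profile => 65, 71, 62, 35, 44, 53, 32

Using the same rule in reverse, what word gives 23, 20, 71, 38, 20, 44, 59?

bargain

d(#4)→29 and o(#15)→62: differences scale by 3, so n = 3·pos + 17. With a=1..z=26, the number is 3·pos + 17.
Undoing it on 23, 20, 71, 38, 20, 44, 59: 23→(23−17)÷3=2=b, 20→(20−17)÷3=1=a, 71→(71−17)÷3=18=r, 38→(38−17)÷3=7=g, 20→(20−17)÷3=1=a, 44→(44−17)÷3=9=i, 59→(59−17)÷3=14=n.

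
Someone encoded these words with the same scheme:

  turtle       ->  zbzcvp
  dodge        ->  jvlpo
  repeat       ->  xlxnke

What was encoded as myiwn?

In turtle: t→z is +6, u→b is +7, r→z is +8, t→c is +9 — the shift increases by 1 each position. The shift increases by 1 at each position, starting from +6: 6, 7, 8, ….
Decoding myiwn: m−6=g, y−7=r, i−8=a, w−9=n, n−10=d.

grand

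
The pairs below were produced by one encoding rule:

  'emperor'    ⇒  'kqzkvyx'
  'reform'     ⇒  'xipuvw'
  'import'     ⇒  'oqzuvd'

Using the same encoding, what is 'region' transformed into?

Shifts by position in emperor: pos 0: e→k (+6), pos 1: m→q (+4), pos 2: p→z (+10), pos 3: e→k (+6), pos 4: r→v (+4), pos 5: o→y (+10) — repeating every 3. The shifts repeat in a cycle of length 3: positions 0,1,… shift by +6, +4, +10, then the pattern repeats.
Applying it to region: r+6=x, e+4=i, g+10=q, i+6=o, o+4=s, n+10=x.

xiqosx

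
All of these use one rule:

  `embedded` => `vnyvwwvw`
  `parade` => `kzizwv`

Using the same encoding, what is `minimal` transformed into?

Each pair mirrors across the alphabet (e↔v, m↔n, b↔y): positions sum to 25. This is the alphabet-reversal cipher (Atbash): a becomes z, b becomes y, etc.
On minimal: m↔n, i↔r, n↔m, i↔r, m↔n, a↔z, l↔o.

nrmrnzo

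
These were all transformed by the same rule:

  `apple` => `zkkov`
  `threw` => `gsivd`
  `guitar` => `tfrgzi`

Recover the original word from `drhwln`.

wisdom

Each pair mirrors across the alphabet (a↔z, p↔k, p↔k): positions sum to 25. Each letter is replaced by its mirror in the alphabet: a↔z, b↔y, c↔x, and so on (the Atbash cipher).
Decoding drhwln: d↔w, r↔i, h↔s, w↔d, l↔o, n↔m.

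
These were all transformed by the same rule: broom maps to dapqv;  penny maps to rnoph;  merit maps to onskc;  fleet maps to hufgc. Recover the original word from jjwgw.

It's a Vigenère-style cipher with numeric key [2,9,1]: position i shifts by key[i mod 3].
Undoing it on jjwgw: j−2=h, j−9=a, w−1=v, g−2=e, w−9=n.

haven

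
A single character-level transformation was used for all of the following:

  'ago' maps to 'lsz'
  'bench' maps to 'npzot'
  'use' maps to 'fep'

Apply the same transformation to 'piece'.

btpop

The shift depends on letter class: consonant g→s is +12, but vowel a→l is +11. Vowels shift forward by 11 and consonants shift forward by 12.
On piece: p(cons)+12=b, i(vowel)+11=t, e(vowel)+11=p, c(cons)+12=o, e(vowel)+11=p.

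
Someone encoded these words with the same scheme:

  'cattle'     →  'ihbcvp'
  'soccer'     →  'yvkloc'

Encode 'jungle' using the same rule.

pbvpvp

In cattle: c→i is +6, a→h is +7, t→b is +8, t→c is +9 — the shift increases by 1 each position. The shift increases by 1 at each position, starting from +6: 6, 7, 8, ….
Applying it to jungle: j+6=p, u+7=b, n+8=v, g+9=p, l+10=v, e+11=p.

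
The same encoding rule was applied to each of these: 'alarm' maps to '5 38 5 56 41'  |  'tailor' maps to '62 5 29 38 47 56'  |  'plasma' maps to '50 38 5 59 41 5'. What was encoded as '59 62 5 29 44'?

a(#1)→5 and l(#12)→38: differences scale by 3, so n = 3·pos + 2. The formula is n = 3×(alphabet index, a=1) + 2.
Reversing it on 59 62 5 29 44: 59→(59−2)÷3=19=s, 62→(62−2)÷3=20=t, 5→(5−2)÷3=1=a, 29→(29−2)÷3=9=i, 44→(44−2)÷3=14=n.

stain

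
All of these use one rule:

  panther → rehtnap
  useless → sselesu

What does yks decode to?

The word is simply reversed.
Undoing it on yks: then reverse → sky.

sky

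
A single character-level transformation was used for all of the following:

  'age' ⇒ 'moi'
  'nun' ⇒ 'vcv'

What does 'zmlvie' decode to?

wander

The output letters match the input read backwards, each shifted +8: age reversed is ega. Read the word backwards and shift each letter +8.
Undoing it on zmlvie: shift back: z−8=r, m−8=e, l−8=d, v−8=n, i−8=a, e−8=w → rednaw; then reverse → wander.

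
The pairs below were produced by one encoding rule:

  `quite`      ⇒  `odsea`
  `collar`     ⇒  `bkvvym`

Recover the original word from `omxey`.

ounce

The output letters match the input read backwards, each shifted +10: quite reversed is etiuq. Read the word backwards and shift each letter +10.
Undoing it on omxey: shift back: o−10=e, m−10=c, x−10=n, e−10=u, y−10=o → ecnuo; then reverse → ounce.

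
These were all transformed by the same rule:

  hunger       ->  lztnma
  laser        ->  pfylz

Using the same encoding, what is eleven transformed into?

The shift increases by 1 at each position, starting from +4: 4, 5, 6, ….
For eleven: e+4=i, l+5=q, e+6=k, v+7=c, e+8=m, n+9=w.

iqkcmw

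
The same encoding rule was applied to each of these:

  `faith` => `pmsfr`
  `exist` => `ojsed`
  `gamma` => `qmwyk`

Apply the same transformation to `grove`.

qdyho

Shifts by position in faith: pos 0: f→p (+10), pos 1: a→m (+12), pos 2: i→s (+10), pos 3: t→f (+12) — repeating every 2. The shifts repeat in a cycle of length 2: positions 0,1,… shift by +10, +12, then the pattern repeats.
Applying it to grove: g+10=q, r+12=d, o+10=y, v+12=h, e+10=o.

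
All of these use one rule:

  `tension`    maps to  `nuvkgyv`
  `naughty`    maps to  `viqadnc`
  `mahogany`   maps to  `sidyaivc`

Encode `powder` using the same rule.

bywruh

Each letter's alphabet position (a=0..z=25) is mapped through 3·x+8 mod 26 — an affine cipher.
For powder: p(15)→3·15+8≡1=b; o(14)→3·14+8≡24=y; w(22)→3·22+8≡22=w; d(3)→3·3+8≡17=r; e(4)→3·4+8≡20=u; r(17)→3·17+8≡7=h (all mod 26).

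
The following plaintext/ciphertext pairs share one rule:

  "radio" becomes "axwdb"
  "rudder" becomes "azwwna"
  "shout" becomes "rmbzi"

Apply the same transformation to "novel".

r(17)→a(0) and a(0)→x(23) fit y≡17x+23 (mod 26); the inverse of 17 mod 26 is 23. This is an affine cipher: with a=0,…,z=25, each position x becomes (17x+23) mod 26.
On novel: n(13)→17·13+23≡10=k; o(14)→17·14+23≡1=b; v(21)→17·21+23≡16=q; e(4)→17·4+23≡13=n; l(11)→17·11+23≡2=c (all mod 26).

kbqnc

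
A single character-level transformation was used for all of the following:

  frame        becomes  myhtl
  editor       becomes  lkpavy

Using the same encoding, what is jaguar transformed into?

qhnbhy

It's a constant shift of +7 (ROT7).
For jaguar: j+7=q, a+7=h, g+7=n, u+7=b, a+7=h, r+7=y.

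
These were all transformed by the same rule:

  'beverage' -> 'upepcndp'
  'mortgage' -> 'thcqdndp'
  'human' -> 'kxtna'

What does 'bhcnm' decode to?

coral

b(1)→u(20) and e(4)→p(15) fit y≡7x+13 (mod 26); the inverse of 7 mod 26 is 15. Each letter's alphabet position (a=0..z=25) is mapped through 7·x+13 mod 26 — an affine cipher.
Decoding bhcnm: b(1)→15·(1−13)≡2=c; h(7)→15·(7−13)≡14=o; c(2)→15·(2−13)≡17=r; n(13)→15·(13−13)≡0=a; m(12)→15·(12−13)≡11=l (all mod 26).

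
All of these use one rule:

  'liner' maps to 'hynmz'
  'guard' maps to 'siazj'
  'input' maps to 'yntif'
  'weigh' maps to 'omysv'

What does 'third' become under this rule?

fvyzj

This is an affine cipher: with a=0,…,z=25, each position x becomes (3x+0) mod 26.
On third: t(19)→3·19+0≡5=f; h(7)→3·7+0≡21=v; i(8)→3·8+0≡24=y; r(17)→3·17+0≡25=z; d(3)→3·3+0≡9=j (all mod 26).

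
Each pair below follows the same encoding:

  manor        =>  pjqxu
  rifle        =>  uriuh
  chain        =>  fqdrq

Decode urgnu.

Shifts by position in manor: pos 0: m→p (+3), pos 1: a→j (+9), pos 2: n→q (+3), pos 3: o→x (+9) — repeating every 2. The shifts repeat in a cycle of length 2: positions 0,1,… shift by +3, +9, then the pattern repeats.
Undoing it on urgnu: u−3=r, r−9=i, g−3=d, n−9=e, u−3=r.

rider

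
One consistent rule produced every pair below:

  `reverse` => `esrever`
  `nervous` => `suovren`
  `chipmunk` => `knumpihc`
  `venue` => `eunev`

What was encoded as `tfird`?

drift

The output letters match the input read backwards: reverse reversed is esrever. It's just the letters in reverse order.
Reversing it on tfird: then reverse → drift.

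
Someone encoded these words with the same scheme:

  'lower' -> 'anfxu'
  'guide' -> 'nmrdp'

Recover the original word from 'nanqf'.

where

The output letters match the input read backwards, each shifted +9: lower reversed is rewol. Read the word backwards and shift each letter +9.
Undoing it on nanqf: shift back: n−9=e, a−9=r, n−9=e, q−9=h, f−9=w → erehw; then reverse → where.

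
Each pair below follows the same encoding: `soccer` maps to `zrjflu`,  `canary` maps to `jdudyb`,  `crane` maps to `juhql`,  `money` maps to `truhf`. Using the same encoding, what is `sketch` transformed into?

znlwjk

It's a Vigenère-style cipher with numeric key [7,3]: position i shifts by key[i mod 2].
On sketch: s+7=z, k+3=n, e+7=l, t+3=w, c+7=j, h+3=k.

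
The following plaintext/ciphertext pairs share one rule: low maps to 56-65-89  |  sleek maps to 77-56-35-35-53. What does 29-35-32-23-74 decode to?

cedar

Each letter becomes 3×(its alphabet position, a=1..z=26) + 20.
Undoing it on 29-35-32-23-74: 29→(29−20)÷3=3=c, 35→(35−20)÷3=5=e, 32→(32−20)÷3=4=d, 23→(23−20)÷3=1=a, 74→(74−20)÷3=18=r.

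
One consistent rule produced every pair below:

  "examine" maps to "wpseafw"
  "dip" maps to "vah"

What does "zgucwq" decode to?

Compare letters: e→w is +18, x→p is +18, a→s is +18 — a constant shift. This is a Caesar cipher with shift 18.
Decoding zgucwq: z−18=h, g−18=o, u−18=c, c−18=k, w−18=e, q−18=y.

hockey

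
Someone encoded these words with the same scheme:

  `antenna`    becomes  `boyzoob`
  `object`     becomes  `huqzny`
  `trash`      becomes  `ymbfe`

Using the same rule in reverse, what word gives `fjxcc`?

skill

Treating letters as 0–25, the rule is x ↦ 19x + 1 (mod 26).
Decoding fjxcc: f(5)→11·(5−1)≡18=s; j(9)→11·(9−1)≡10=k; x(23)→11·(23−1)≡8=i; c(2)→11·(2−1)≡11=l; c(2)→11·(2−1)≡11=l (all mod 26).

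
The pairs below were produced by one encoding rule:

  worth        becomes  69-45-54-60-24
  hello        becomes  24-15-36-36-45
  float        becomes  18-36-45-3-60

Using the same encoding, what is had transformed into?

w(#23)→69 and o(#15)→45: differences scale by 3, so n = 3·pos + 0. The formula is n = 3×(alphabet index, a=1).
Applying it to had: h=8→24, a=1→3, d=4→12.

24-3-12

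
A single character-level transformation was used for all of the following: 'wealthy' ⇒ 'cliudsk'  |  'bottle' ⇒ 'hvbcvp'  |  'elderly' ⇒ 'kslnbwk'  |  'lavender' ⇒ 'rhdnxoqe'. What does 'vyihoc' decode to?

In wealthy: w→c is +6, e→l is +7, a→i is +8, l→u is +9 — the shift increases by 1 each position. Letter i (0-indexed) is shifted by i+6, so successive shifts are 6, 7, 8, ….
Decoding vyihoc: v−6=p, y−7=r, i−8=a, h−9=y, o−10=e, c−11=r.

prayer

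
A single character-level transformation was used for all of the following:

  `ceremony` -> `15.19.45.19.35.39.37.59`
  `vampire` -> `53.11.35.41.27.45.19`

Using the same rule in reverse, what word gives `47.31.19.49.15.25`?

c(#3)→15 and e(#5)→19: differences scale by 2, so n = 2·pos + 9. The formula is n = 2×(alphabet index, a=1) + 9.
Decoding 47.31.19.49.15.25: 47→(47−9)÷2=19=s, 31→(31−9)÷2=11=k, 19→(19−9)÷2=5=e, 49→(49−9)÷2=20=t, 15→(15−9)÷2=3=c, 25→(25−9)÷2=8=h.

sketch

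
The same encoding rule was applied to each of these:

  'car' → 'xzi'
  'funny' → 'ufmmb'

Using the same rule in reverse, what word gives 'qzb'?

Each pair mirrors across the alphabet (c↔x, a↔z, r↔i): positions sum to 25. Each letter is replaced by its mirror in the alphabet: a↔z, b↔y, c↔x, and so on (the Atbash cipher).
Reversing it on qzb: q↔j, z↔a, b↔y.

jay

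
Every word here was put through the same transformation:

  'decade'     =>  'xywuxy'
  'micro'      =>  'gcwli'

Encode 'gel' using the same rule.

Compare letters: d→x is +20, e→y is +20, c→w is +20 — a constant shift. It's a constant shift of +20 (ROT20).
For gel: g+20=a, e+20=y, l+20=f.

ayf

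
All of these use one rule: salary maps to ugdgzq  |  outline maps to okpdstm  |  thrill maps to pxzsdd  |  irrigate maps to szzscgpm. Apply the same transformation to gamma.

cgyyg

Treating letters as 0–25, the rule is x ↦ 21x + 6 (mod 26).
Applying it to gamma: g(6)→21·6+6≡2=c; a(0)→21·0+6≡6=g; m(12)→21·12+6≡24=y; m(12)→21·12+6≡24=y; a(0)→21·0+6≡6=g (all mod 26).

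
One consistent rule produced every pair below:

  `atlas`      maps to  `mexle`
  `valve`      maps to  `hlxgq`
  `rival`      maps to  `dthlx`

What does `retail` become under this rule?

A repeating key of period 2 is used — shifts +12, +11 over and over.
For retail: r+12=d, e+11=p, t+12=f, a+11=l, i+12=u, l+11=w.

dpfluw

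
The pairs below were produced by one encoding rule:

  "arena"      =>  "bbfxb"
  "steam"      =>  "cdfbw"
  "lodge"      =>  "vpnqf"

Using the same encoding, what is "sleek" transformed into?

The shift depends on letter class: consonant r→b is +10, but vowel a→b is +1. Two shifts are in play — +1 for a/e/i/o/u, +10 for every other letter.
For sleek: s(cons)+10=c, l(cons)+10=v, e(vowel)+1=f, e(vowel)+1=f, k(cons)+10=u.

cvffu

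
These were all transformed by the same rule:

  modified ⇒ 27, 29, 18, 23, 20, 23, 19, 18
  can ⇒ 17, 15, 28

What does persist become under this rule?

Letters become their 1-based position plus 14 (so a→15, b→16, …).
For persist: p=16→30, e=5→19, r=18→32, s=19→33, i=9→23, s=19→33, t=20→34.

30, 19, 32, 33, 23, 33, 34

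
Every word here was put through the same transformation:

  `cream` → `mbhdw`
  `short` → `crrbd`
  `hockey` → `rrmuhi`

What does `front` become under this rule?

pbrxd

The shift depends on letter class: consonant c→m is +10, but vowel e→h is +3. The rule splits by letter class: vowels +3, consonants +10.
For front: f(cons)+10=p, r(cons)+10=b, o(vowel)+3=r, n(cons)+10=x, t(cons)+10=d.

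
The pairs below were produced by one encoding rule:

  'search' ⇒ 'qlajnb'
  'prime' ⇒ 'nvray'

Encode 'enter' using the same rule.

ancwn

The word is reversed, then every letter is shifted forward by 9.
For enter: reverse → retne; then shift: r+9=a, e+9=n, t+9=c, n+9=w, e+9=n.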